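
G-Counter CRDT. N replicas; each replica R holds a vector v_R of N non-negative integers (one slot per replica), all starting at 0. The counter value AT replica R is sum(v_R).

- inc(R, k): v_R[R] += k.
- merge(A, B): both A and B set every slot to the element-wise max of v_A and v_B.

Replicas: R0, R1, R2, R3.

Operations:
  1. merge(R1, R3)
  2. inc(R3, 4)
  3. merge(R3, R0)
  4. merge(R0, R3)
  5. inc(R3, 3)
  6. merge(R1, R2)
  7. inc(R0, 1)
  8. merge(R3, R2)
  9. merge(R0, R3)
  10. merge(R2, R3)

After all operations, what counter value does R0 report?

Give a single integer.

Answer: 8

Derivation:
Op 1: merge R1<->R3 -> R1=(0,0,0,0) R3=(0,0,0,0)
Op 2: inc R3 by 4 -> R3=(0,0,0,4) value=4
Op 3: merge R3<->R0 -> R3=(0,0,0,4) R0=(0,0,0,4)
Op 4: merge R0<->R3 -> R0=(0,0,0,4) R3=(0,0,0,4)
Op 5: inc R3 by 3 -> R3=(0,0,0,7) value=7
Op 6: merge R1<->R2 -> R1=(0,0,0,0) R2=(0,0,0,0)
Op 7: inc R0 by 1 -> R0=(1,0,0,4) value=5
Op 8: merge R3<->R2 -> R3=(0,0,0,7) R2=(0,0,0,7)
Op 9: merge R0<->R3 -> R0=(1,0,0,7) R3=(1,0,0,7)
Op 10: merge R2<->R3 -> R2=(1,0,0,7) R3=(1,0,0,7)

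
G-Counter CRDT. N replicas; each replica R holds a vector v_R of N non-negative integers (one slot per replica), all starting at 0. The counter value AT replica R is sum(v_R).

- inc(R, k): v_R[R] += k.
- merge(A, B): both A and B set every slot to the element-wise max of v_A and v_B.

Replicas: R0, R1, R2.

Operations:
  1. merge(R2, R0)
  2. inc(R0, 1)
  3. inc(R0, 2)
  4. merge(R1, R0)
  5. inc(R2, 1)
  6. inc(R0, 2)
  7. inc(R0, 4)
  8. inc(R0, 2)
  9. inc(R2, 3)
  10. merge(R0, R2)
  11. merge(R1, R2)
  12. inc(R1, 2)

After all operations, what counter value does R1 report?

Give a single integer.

Op 1: merge R2<->R0 -> R2=(0,0,0) R0=(0,0,0)
Op 2: inc R0 by 1 -> R0=(1,0,0) value=1
Op 3: inc R0 by 2 -> R0=(3,0,0) value=3
Op 4: merge R1<->R0 -> R1=(3,0,0) R0=(3,0,0)
Op 5: inc R2 by 1 -> R2=(0,0,1) value=1
Op 6: inc R0 by 2 -> R0=(5,0,0) value=5
Op 7: inc R0 by 4 -> R0=(9,0,0) value=9
Op 8: inc R0 by 2 -> R0=(11,0,0) value=11
Op 9: inc R2 by 3 -> R2=(0,0,4) value=4
Op 10: merge R0<->R2 -> R0=(11,0,4) R2=(11,0,4)
Op 11: merge R1<->R2 -> R1=(11,0,4) R2=(11,0,4)
Op 12: inc R1 by 2 -> R1=(11,2,4) value=17

Answer: 17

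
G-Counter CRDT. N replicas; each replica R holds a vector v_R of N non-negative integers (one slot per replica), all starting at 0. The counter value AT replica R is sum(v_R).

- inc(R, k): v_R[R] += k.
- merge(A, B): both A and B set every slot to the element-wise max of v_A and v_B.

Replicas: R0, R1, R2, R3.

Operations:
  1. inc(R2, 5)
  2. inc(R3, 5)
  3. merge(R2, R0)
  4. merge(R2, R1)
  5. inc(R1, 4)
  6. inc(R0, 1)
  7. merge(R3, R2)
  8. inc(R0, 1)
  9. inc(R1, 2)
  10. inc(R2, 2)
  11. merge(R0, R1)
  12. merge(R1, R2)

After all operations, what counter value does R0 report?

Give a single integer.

Op 1: inc R2 by 5 -> R2=(0,0,5,0) value=5
Op 2: inc R3 by 5 -> R3=(0,0,0,5) value=5
Op 3: merge R2<->R0 -> R2=(0,0,5,0) R0=(0,0,5,0)
Op 4: merge R2<->R1 -> R2=(0,0,5,0) R1=(0,0,5,0)
Op 5: inc R1 by 4 -> R1=(0,4,5,0) value=9
Op 6: inc R0 by 1 -> R0=(1,0,5,0) value=6
Op 7: merge R3<->R2 -> R3=(0,0,5,5) R2=(0,0,5,5)
Op 8: inc R0 by 1 -> R0=(2,0,5,0) value=7
Op 9: inc R1 by 2 -> R1=(0,6,5,0) value=11
Op 10: inc R2 by 2 -> R2=(0,0,7,5) value=12
Op 11: merge R0<->R1 -> R0=(2,6,5,0) R1=(2,6,5,0)
Op 12: merge R1<->R2 -> R1=(2,6,7,5) R2=(2,6,7,5)

Answer: 13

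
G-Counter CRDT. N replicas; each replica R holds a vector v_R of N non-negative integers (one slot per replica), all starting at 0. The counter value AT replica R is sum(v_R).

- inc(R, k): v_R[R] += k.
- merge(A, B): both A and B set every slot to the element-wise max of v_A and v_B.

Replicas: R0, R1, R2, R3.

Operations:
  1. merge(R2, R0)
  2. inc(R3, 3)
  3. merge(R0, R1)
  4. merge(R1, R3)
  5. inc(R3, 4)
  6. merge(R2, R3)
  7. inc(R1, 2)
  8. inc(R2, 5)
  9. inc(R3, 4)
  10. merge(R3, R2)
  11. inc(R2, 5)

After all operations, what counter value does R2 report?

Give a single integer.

Op 1: merge R2<->R0 -> R2=(0,0,0,0) R0=(0,0,0,0)
Op 2: inc R3 by 3 -> R3=(0,0,0,3) value=3
Op 3: merge R0<->R1 -> R0=(0,0,0,0) R1=(0,0,0,0)
Op 4: merge R1<->R3 -> R1=(0,0,0,3) R3=(0,0,0,3)
Op 5: inc R3 by 4 -> R3=(0,0,0,7) value=7
Op 6: merge R2<->R3 -> R2=(0,0,0,7) R3=(0,0,0,7)
Op 7: inc R1 by 2 -> R1=(0,2,0,3) value=5
Op 8: inc R2 by 5 -> R2=(0,0,5,7) value=12
Op 9: inc R3 by 4 -> R3=(0,0,0,11) value=11
Op 10: merge R3<->R2 -> R3=(0,0,5,11) R2=(0,0,5,11)
Op 11: inc R2 by 5 -> R2=(0,0,10,11) value=21

Answer: 21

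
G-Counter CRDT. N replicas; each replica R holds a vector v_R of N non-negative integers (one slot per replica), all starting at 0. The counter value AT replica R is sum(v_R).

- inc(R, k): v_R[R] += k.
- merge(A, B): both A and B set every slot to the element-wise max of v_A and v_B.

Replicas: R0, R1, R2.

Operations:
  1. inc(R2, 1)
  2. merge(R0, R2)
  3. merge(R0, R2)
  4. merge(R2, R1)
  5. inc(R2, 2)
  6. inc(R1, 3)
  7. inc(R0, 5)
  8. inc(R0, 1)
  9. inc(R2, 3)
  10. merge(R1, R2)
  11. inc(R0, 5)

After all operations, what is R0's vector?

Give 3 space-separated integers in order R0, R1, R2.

Answer: 11 0 1

Derivation:
Op 1: inc R2 by 1 -> R2=(0,0,1) value=1
Op 2: merge R0<->R2 -> R0=(0,0,1) R2=(0,0,1)
Op 3: merge R0<->R2 -> R0=(0,0,1) R2=(0,0,1)
Op 4: merge R2<->R1 -> R2=(0,0,1) R1=(0,0,1)
Op 5: inc R2 by 2 -> R2=(0,0,3) value=3
Op 6: inc R1 by 3 -> R1=(0,3,1) value=4
Op 7: inc R0 by 5 -> R0=(5,0,1) value=6
Op 8: inc R0 by 1 -> R0=(6,0,1) value=7
Op 9: inc R2 by 3 -> R2=(0,0,6) value=6
Op 10: merge R1<->R2 -> R1=(0,3,6) R2=(0,3,6)
Op 11: inc R0 by 5 -> R0=(11,0,1) value=12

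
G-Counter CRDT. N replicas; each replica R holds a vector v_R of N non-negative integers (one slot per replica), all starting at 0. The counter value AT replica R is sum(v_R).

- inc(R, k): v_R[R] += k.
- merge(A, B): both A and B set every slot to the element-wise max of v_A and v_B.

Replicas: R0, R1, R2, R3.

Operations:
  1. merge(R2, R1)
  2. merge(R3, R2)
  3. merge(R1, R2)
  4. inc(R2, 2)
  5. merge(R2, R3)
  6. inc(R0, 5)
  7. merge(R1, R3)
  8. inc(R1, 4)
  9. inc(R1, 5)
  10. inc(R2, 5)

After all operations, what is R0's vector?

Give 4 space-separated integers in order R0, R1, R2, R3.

Op 1: merge R2<->R1 -> R2=(0,0,0,0) R1=(0,0,0,0)
Op 2: merge R3<->R2 -> R3=(0,0,0,0) R2=(0,0,0,0)
Op 3: merge R1<->R2 -> R1=(0,0,0,0) R2=(0,0,0,0)
Op 4: inc R2 by 2 -> R2=(0,0,2,0) value=2
Op 5: merge R2<->R3 -> R2=(0,0,2,0) R3=(0,0,2,0)
Op 6: inc R0 by 5 -> R0=(5,0,0,0) value=5
Op 7: merge R1<->R3 -> R1=(0,0,2,0) R3=(0,0,2,0)
Op 8: inc R1 by 4 -> R1=(0,4,2,0) value=6
Op 9: inc R1 by 5 -> R1=(0,9,2,0) value=11
Op 10: inc R2 by 5 -> R2=(0,0,7,0) value=7

Answer: 5 0 0 0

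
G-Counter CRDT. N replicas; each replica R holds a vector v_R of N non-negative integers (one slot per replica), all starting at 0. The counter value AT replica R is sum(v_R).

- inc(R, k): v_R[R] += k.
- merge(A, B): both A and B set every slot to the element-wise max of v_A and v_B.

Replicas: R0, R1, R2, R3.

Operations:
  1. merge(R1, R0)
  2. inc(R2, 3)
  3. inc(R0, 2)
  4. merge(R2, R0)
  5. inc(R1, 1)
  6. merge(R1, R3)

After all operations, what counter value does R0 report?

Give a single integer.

Op 1: merge R1<->R0 -> R1=(0,0,0,0) R0=(0,0,0,0)
Op 2: inc R2 by 3 -> R2=(0,0,3,0) value=3
Op 3: inc R0 by 2 -> R0=(2,0,0,0) value=2
Op 4: merge R2<->R0 -> R2=(2,0,3,0) R0=(2,0,3,0)
Op 5: inc R1 by 1 -> R1=(0,1,0,0) value=1
Op 6: merge R1<->R3 -> R1=(0,1,0,0) R3=(0,1,0,0)

Answer: 5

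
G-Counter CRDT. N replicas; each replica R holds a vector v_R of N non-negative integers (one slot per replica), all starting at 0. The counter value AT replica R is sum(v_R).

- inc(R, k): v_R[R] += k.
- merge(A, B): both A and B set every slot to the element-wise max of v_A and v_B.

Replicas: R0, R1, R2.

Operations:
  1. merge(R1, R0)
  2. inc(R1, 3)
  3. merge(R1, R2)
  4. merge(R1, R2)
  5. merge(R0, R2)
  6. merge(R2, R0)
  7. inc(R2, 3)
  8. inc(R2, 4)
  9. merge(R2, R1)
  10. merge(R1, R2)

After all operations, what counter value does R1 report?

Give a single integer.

Answer: 10

Derivation:
Op 1: merge R1<->R0 -> R1=(0,0,0) R0=(0,0,0)
Op 2: inc R1 by 3 -> R1=(0,3,0) value=3
Op 3: merge R1<->R2 -> R1=(0,3,0) R2=(0,3,0)
Op 4: merge R1<->R2 -> R1=(0,3,0) R2=(0,3,0)
Op 5: merge R0<->R2 -> R0=(0,3,0) R2=(0,3,0)
Op 6: merge R2<->R0 -> R2=(0,3,0) R0=(0,3,0)
Op 7: inc R2 by 3 -> R2=(0,3,3) value=6
Op 8: inc R2 by 4 -> R2=(0,3,7) value=10
Op 9: merge R2<->R1 -> R2=(0,3,7) R1=(0,3,7)
Op 10: merge R1<->R2 -> R1=(0,3,7) R2=(0,3,7)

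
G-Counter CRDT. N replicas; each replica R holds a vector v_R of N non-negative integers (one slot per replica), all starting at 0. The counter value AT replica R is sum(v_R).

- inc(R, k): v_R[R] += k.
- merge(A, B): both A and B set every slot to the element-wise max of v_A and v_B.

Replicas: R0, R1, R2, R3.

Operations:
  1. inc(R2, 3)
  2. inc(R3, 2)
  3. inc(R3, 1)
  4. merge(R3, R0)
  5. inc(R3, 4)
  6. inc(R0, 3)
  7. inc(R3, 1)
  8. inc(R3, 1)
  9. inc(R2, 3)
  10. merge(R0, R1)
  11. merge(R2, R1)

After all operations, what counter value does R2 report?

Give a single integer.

Answer: 12

Derivation:
Op 1: inc R2 by 3 -> R2=(0,0,3,0) value=3
Op 2: inc R3 by 2 -> R3=(0,0,0,2) value=2
Op 3: inc R3 by 1 -> R3=(0,0,0,3) value=3
Op 4: merge R3<->R0 -> R3=(0,0,0,3) R0=(0,0,0,3)
Op 5: inc R3 by 4 -> R3=(0,0,0,7) value=7
Op 6: inc R0 by 3 -> R0=(3,0,0,3) value=6
Op 7: inc R3 by 1 -> R3=(0,0,0,8) value=8
Op 8: inc R3 by 1 -> R3=(0,0,0,9) value=9
Op 9: inc R2 by 3 -> R2=(0,0,6,0) value=6
Op 10: merge R0<->R1 -> R0=(3,0,0,3) R1=(3,0,0,3)
Op 11: merge R2<->R1 -> R2=(3,0,6,3) R1=(3,0,6,3)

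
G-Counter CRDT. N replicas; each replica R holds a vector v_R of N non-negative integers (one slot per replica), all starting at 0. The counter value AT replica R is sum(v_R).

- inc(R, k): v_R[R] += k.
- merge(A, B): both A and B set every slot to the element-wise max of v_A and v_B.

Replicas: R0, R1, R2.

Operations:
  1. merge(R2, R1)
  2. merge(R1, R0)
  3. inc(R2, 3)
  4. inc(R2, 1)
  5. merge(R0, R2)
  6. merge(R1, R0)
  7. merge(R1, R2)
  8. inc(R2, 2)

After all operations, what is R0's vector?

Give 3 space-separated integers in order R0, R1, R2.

Op 1: merge R2<->R1 -> R2=(0,0,0) R1=(0,0,0)
Op 2: merge R1<->R0 -> R1=(0,0,0) R0=(0,0,0)
Op 3: inc R2 by 3 -> R2=(0,0,3) value=3
Op 4: inc R2 by 1 -> R2=(0,0,4) value=4
Op 5: merge R0<->R2 -> R0=(0,0,4) R2=(0,0,4)
Op 6: merge R1<->R0 -> R1=(0,0,4) R0=(0,0,4)
Op 7: merge R1<->R2 -> R1=(0,0,4) R2=(0,0,4)
Op 8: inc R2 by 2 -> R2=(0,0,6) value=6

Answer: 0 0 4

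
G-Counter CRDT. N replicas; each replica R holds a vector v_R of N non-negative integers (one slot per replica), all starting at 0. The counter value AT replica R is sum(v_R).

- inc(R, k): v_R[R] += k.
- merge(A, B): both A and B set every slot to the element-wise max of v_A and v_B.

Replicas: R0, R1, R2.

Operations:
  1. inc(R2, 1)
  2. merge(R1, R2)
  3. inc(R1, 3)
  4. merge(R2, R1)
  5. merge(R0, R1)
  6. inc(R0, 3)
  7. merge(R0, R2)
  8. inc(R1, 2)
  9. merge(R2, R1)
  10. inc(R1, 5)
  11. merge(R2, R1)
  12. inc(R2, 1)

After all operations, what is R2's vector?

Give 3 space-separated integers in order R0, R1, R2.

Op 1: inc R2 by 1 -> R2=(0,0,1) value=1
Op 2: merge R1<->R2 -> R1=(0,0,1) R2=(0,0,1)
Op 3: inc R1 by 3 -> R1=(0,3,1) value=4
Op 4: merge R2<->R1 -> R2=(0,3,1) R1=(0,3,1)
Op 5: merge R0<->R1 -> R0=(0,3,1) R1=(0,3,1)
Op 6: inc R0 by 3 -> R0=(3,3,1) value=7
Op 7: merge R0<->R2 -> R0=(3,3,1) R2=(3,3,1)
Op 8: inc R1 by 2 -> R1=(0,5,1) value=6
Op 9: merge R2<->R1 -> R2=(3,5,1) R1=(3,5,1)
Op 10: inc R1 by 5 -> R1=(3,10,1) value=14
Op 11: merge R2<->R1 -> R2=(3,10,1) R1=(3,10,1)
Op 12: inc R2 by 1 -> R2=(3,10,2) value=15

Answer: 3 10 2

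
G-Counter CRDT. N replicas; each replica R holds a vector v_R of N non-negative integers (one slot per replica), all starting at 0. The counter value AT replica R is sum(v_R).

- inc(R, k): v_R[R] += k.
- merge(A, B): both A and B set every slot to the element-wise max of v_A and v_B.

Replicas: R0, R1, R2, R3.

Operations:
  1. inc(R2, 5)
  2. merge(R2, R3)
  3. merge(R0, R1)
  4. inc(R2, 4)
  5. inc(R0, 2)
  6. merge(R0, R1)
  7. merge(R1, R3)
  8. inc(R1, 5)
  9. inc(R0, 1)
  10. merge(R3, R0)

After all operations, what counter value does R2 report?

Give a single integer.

Answer: 9

Derivation:
Op 1: inc R2 by 5 -> R2=(0,0,5,0) value=5
Op 2: merge R2<->R3 -> R2=(0,0,5,0) R3=(0,0,5,0)
Op 3: merge R0<->R1 -> R0=(0,0,0,0) R1=(0,0,0,0)
Op 4: inc R2 by 4 -> R2=(0,0,9,0) value=9
Op 5: inc R0 by 2 -> R0=(2,0,0,0) value=2
Op 6: merge R0<->R1 -> R0=(2,0,0,0) R1=(2,0,0,0)
Op 7: merge R1<->R3 -> R1=(2,0,5,0) R3=(2,0,5,0)
Op 8: inc R1 by 5 -> R1=(2,5,5,0) value=12
Op 9: inc R0 by 1 -> R0=(3,0,0,0) value=3
Op 10: merge R3<->R0 -> R3=(3,0,5,0) R0=(3,0,5,0)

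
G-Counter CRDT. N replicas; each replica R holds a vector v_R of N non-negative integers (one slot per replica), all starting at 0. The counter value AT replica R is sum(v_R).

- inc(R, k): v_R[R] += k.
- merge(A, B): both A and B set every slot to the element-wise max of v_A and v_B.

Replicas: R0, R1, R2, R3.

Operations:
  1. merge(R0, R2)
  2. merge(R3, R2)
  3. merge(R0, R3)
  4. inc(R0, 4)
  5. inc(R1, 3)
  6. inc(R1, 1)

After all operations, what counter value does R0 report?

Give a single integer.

Op 1: merge R0<->R2 -> R0=(0,0,0,0) R2=(0,0,0,0)
Op 2: merge R3<->R2 -> R3=(0,0,0,0) R2=(0,0,0,0)
Op 3: merge R0<->R3 -> R0=(0,0,0,0) R3=(0,0,0,0)
Op 4: inc R0 by 4 -> R0=(4,0,0,0) value=4
Op 5: inc R1 by 3 -> R1=(0,3,0,0) value=3
Op 6: inc R1 by 1 -> R1=(0,4,0,0) value=4

Answer: 4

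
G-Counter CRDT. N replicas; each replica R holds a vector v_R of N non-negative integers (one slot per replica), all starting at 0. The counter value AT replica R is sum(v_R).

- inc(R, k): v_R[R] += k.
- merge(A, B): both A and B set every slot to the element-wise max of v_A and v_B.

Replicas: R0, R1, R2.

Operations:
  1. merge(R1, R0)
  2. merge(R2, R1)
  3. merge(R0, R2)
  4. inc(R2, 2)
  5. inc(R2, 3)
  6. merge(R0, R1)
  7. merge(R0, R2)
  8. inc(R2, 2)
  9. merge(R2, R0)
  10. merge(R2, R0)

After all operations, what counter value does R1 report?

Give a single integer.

Answer: 0

Derivation:
Op 1: merge R1<->R0 -> R1=(0,0,0) R0=(0,0,0)
Op 2: merge R2<->R1 -> R2=(0,0,0) R1=(0,0,0)
Op 3: merge R0<->R2 -> R0=(0,0,0) R2=(0,0,0)
Op 4: inc R2 by 2 -> R2=(0,0,2) value=2
Op 5: inc R2 by 3 -> R2=(0,0,5) value=5
Op 6: merge R0<->R1 -> R0=(0,0,0) R1=(0,0,0)
Op 7: merge R0<->R2 -> R0=(0,0,5) R2=(0,0,5)
Op 8: inc R2 by 2 -> R2=(0,0,7) value=7
Op 9: merge R2<->R0 -> R2=(0,0,7) R0=(0,0,7)
Op 10: merge R2<->R0 -> R2=(0,0,7) R0=(0,0,7)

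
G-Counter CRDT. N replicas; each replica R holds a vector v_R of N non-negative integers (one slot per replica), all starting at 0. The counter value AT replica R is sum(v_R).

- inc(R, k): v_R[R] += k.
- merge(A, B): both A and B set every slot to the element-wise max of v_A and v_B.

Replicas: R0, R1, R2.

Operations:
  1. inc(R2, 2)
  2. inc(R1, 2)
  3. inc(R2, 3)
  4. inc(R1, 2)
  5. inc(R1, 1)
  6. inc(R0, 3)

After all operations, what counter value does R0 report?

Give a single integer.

Op 1: inc R2 by 2 -> R2=(0,0,2) value=2
Op 2: inc R1 by 2 -> R1=(0,2,0) value=2
Op 3: inc R2 by 3 -> R2=(0,0,5) value=5
Op 4: inc R1 by 2 -> R1=(0,4,0) value=4
Op 5: inc R1 by 1 -> R1=(0,5,0) value=5
Op 6: inc R0 by 3 -> R0=(3,0,0) value=3

Answer: 3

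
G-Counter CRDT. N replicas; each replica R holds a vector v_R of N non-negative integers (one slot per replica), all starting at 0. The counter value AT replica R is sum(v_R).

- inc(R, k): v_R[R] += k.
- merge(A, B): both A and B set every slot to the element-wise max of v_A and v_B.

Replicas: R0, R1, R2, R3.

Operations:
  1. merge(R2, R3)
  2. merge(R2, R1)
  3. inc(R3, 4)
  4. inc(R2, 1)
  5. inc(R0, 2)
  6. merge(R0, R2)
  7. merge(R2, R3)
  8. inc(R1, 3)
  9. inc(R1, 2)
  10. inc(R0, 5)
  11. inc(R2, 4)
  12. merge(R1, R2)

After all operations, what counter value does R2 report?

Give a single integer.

Op 1: merge R2<->R3 -> R2=(0,0,0,0) R3=(0,0,0,0)
Op 2: merge R2<->R1 -> R2=(0,0,0,0) R1=(0,0,0,0)
Op 3: inc R3 by 4 -> R3=(0,0,0,4) value=4
Op 4: inc R2 by 1 -> R2=(0,0,1,0) value=1
Op 5: inc R0 by 2 -> R0=(2,0,0,0) value=2
Op 6: merge R0<->R2 -> R0=(2,0,1,0) R2=(2,0,1,0)
Op 7: merge R2<->R3 -> R2=(2,0,1,4) R3=(2,0,1,4)
Op 8: inc R1 by 3 -> R1=(0,3,0,0) value=3
Op 9: inc R1 by 2 -> R1=(0,5,0,0) value=5
Op 10: inc R0 by 5 -> R0=(7,0,1,0) value=8
Op 11: inc R2 by 4 -> R2=(2,0,5,4) value=11
Op 12: merge R1<->R2 -> R1=(2,5,5,4) R2=(2,5,5,4)

Answer: 16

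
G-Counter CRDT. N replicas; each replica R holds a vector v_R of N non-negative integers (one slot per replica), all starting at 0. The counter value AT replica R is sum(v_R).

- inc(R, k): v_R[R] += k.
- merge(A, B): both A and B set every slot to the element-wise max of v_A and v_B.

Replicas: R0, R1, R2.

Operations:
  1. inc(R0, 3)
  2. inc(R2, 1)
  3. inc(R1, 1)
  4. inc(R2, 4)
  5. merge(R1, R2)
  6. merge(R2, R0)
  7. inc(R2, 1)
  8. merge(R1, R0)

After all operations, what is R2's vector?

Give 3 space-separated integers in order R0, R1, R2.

Op 1: inc R0 by 3 -> R0=(3,0,0) value=3
Op 2: inc R2 by 1 -> R2=(0,0,1) value=1
Op 3: inc R1 by 1 -> R1=(0,1,0) value=1
Op 4: inc R2 by 4 -> R2=(0,0,5) value=5
Op 5: merge R1<->R2 -> R1=(0,1,5) R2=(0,1,5)
Op 6: merge R2<->R0 -> R2=(3,1,5) R0=(3,1,5)
Op 7: inc R2 by 1 -> R2=(3,1,6) value=10
Op 8: merge R1<->R0 -> R1=(3,1,5) R0=(3,1,5)

Answer: 3 1 6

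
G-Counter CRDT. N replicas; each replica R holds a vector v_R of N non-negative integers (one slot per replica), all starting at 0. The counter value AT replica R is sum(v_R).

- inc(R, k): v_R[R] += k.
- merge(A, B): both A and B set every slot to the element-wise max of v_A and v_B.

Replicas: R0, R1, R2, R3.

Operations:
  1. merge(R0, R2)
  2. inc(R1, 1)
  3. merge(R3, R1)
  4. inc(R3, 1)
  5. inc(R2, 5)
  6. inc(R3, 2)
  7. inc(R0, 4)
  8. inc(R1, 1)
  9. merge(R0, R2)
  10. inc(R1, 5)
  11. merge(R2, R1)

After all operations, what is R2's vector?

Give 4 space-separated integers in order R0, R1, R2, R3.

Answer: 4 7 5 0

Derivation:
Op 1: merge R0<->R2 -> R0=(0,0,0,0) R2=(0,0,0,0)
Op 2: inc R1 by 1 -> R1=(0,1,0,0) value=1
Op 3: merge R3<->R1 -> R3=(0,1,0,0) R1=(0,1,0,0)
Op 4: inc R3 by 1 -> R3=(0,1,0,1) value=2
Op 5: inc R2 by 5 -> R2=(0,0,5,0) value=5
Op 6: inc R3 by 2 -> R3=(0,1,0,3) value=4
Op 7: inc R0 by 4 -> R0=(4,0,0,0) value=4
Op 8: inc R1 by 1 -> R1=(0,2,0,0) value=2
Op 9: merge R0<->R2 -> R0=(4,0,5,0) R2=(4,0,5,0)
Op 10: inc R1 by 5 -> R1=(0,7,0,0) value=7
Op 11: merge R2<->R1 -> R2=(4,7,5,0) R1=(4,7,5,0)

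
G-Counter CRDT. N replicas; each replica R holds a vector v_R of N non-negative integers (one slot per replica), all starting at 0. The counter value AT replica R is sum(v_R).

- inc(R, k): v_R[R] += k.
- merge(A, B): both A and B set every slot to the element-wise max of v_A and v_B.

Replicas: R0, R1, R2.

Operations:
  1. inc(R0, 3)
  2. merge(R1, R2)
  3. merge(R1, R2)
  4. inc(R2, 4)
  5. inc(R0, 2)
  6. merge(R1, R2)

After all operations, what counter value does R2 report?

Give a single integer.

Op 1: inc R0 by 3 -> R0=(3,0,0) value=3
Op 2: merge R1<->R2 -> R1=(0,0,0) R2=(0,0,0)
Op 3: merge R1<->R2 -> R1=(0,0,0) R2=(0,0,0)
Op 4: inc R2 by 4 -> R2=(0,0,4) value=4
Op 5: inc R0 by 2 -> R0=(5,0,0) value=5
Op 6: merge R1<->R2 -> R1=(0,0,4) R2=(0,0,4)

Answer: 4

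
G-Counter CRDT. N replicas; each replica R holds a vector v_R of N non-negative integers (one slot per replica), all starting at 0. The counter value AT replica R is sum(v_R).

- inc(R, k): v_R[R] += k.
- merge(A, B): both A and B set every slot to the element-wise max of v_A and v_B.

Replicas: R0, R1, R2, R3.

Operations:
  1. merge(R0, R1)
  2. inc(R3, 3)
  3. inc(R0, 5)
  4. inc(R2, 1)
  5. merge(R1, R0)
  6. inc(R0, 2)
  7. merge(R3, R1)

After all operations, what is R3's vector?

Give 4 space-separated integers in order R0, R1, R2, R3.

Op 1: merge R0<->R1 -> R0=(0,0,0,0) R1=(0,0,0,0)
Op 2: inc R3 by 3 -> R3=(0,0,0,3) value=3
Op 3: inc R0 by 5 -> R0=(5,0,0,0) value=5
Op 4: inc R2 by 1 -> R2=(0,0,1,0) value=1
Op 5: merge R1<->R0 -> R1=(5,0,0,0) R0=(5,0,0,0)
Op 6: inc R0 by 2 -> R0=(7,0,0,0) value=7
Op 7: merge R3<->R1 -> R3=(5,0,0,3) R1=(5,0,0,3)

Answer: 5 0 0 3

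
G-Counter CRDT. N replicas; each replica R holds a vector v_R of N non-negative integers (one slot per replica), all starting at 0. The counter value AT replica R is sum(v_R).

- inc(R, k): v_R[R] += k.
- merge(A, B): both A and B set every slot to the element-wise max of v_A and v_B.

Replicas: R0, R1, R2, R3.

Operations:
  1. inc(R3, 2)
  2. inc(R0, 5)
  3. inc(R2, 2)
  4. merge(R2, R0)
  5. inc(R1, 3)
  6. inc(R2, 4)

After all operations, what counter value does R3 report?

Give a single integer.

Op 1: inc R3 by 2 -> R3=(0,0,0,2) value=2
Op 2: inc R0 by 5 -> R0=(5,0,0,0) value=5
Op 3: inc R2 by 2 -> R2=(0,0,2,0) value=2
Op 4: merge R2<->R0 -> R2=(5,0,2,0) R0=(5,0,2,0)
Op 5: inc R1 by 3 -> R1=(0,3,0,0) value=3
Op 6: inc R2 by 4 -> R2=(5,0,6,0) value=11

Answer: 2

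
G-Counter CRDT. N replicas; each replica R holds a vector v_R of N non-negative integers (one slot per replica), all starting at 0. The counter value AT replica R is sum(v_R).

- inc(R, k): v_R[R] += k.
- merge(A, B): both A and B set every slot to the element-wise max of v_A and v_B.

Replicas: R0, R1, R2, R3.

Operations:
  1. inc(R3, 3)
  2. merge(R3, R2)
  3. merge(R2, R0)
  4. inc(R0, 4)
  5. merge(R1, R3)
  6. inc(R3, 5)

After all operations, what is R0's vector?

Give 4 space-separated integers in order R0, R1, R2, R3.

Answer: 4 0 0 3

Derivation:
Op 1: inc R3 by 3 -> R3=(0,0,0,3) value=3
Op 2: merge R3<->R2 -> R3=(0,0,0,3) R2=(0,0,0,3)
Op 3: merge R2<->R0 -> R2=(0,0,0,3) R0=(0,0,0,3)
Op 4: inc R0 by 4 -> R0=(4,0,0,3) value=7
Op 5: merge R1<->R3 -> R1=(0,0,0,3) R3=(0,0,0,3)
Op 6: inc R3 by 5 -> R3=(0,0,0,8) value=8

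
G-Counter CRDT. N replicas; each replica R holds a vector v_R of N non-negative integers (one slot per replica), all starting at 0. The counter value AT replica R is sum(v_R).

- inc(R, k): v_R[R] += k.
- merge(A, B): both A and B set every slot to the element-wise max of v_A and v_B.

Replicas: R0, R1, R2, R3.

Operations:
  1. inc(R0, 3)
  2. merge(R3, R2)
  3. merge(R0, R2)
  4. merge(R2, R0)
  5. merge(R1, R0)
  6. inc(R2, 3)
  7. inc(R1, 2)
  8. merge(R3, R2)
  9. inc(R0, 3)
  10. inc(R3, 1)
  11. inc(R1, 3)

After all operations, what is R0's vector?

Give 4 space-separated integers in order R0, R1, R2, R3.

Answer: 6 0 0 0

Derivation:
Op 1: inc R0 by 3 -> R0=(3,0,0,0) value=3
Op 2: merge R3<->R2 -> R3=(0,0,0,0) R2=(0,0,0,0)
Op 3: merge R0<->R2 -> R0=(3,0,0,0) R2=(3,0,0,0)
Op 4: merge R2<->R0 -> R2=(3,0,0,0) R0=(3,0,0,0)
Op 5: merge R1<->R0 -> R1=(3,0,0,0) R0=(3,0,0,0)
Op 6: inc R2 by 3 -> R2=(3,0,3,0) value=6
Op 7: inc R1 by 2 -> R1=(3,2,0,0) value=5
Op 8: merge R3<->R2 -> R3=(3,0,3,0) R2=(3,0,3,0)
Op 9: inc R0 by 3 -> R0=(6,0,0,0) value=6
Op 10: inc R3 by 1 -> R3=(3,0,3,1) value=7
Op 11: inc R1 by 3 -> R1=(3,5,0,0) value=8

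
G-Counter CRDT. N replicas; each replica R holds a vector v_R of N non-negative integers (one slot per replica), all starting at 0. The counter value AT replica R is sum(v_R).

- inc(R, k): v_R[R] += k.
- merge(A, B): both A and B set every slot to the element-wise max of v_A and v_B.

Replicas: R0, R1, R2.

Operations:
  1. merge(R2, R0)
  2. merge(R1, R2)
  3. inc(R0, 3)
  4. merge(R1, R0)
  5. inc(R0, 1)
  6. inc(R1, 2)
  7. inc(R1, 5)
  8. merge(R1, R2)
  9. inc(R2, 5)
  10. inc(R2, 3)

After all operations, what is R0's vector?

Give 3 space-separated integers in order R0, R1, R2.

Answer: 4 0 0

Derivation:
Op 1: merge R2<->R0 -> R2=(0,0,0) R0=(0,0,0)
Op 2: merge R1<->R2 -> R1=(0,0,0) R2=(0,0,0)
Op 3: inc R0 by 3 -> R0=(3,0,0) value=3
Op 4: merge R1<->R0 -> R1=(3,0,0) R0=(3,0,0)
Op 5: inc R0 by 1 -> R0=(4,0,0) value=4
Op 6: inc R1 by 2 -> R1=(3,2,0) value=5
Op 7: inc R1 by 5 -> R1=(3,7,0) value=10
Op 8: merge R1<->R2 -> R1=(3,7,0) R2=(3,7,0)
Op 9: inc R2 by 5 -> R2=(3,7,5) value=15
Op 10: inc R2 by 3 -> R2=(3,7,8) value=18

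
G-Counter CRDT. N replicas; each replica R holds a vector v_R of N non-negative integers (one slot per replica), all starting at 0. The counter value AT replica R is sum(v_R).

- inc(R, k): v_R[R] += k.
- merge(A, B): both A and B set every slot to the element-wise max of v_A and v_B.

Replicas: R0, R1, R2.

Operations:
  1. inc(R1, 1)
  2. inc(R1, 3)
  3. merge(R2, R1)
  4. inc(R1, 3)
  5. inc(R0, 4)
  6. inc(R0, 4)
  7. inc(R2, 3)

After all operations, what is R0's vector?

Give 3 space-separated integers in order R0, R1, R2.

Op 1: inc R1 by 1 -> R1=(0,1,0) value=1
Op 2: inc R1 by 3 -> R1=(0,4,0) value=4
Op 3: merge R2<->R1 -> R2=(0,4,0) R1=(0,4,0)
Op 4: inc R1 by 3 -> R1=(0,7,0) value=7
Op 5: inc R0 by 4 -> R0=(4,0,0) value=4
Op 6: inc R0 by 4 -> R0=(8,0,0) value=8
Op 7: inc R2 by 3 -> R2=(0,4,3) value=7

Answer: 8 0 0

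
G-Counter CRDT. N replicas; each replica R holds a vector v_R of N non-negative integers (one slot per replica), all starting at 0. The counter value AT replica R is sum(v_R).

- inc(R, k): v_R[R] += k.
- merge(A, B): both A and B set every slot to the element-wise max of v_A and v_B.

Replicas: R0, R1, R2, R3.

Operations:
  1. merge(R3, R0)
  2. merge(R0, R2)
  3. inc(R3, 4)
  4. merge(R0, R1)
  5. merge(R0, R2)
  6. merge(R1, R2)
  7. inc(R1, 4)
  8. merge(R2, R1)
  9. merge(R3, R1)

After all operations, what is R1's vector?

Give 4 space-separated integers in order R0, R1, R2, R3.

Op 1: merge R3<->R0 -> R3=(0,0,0,0) R0=(0,0,0,0)
Op 2: merge R0<->R2 -> R0=(0,0,0,0) R2=(0,0,0,0)
Op 3: inc R3 by 4 -> R3=(0,0,0,4) value=4
Op 4: merge R0<->R1 -> R0=(0,0,0,0) R1=(0,0,0,0)
Op 5: merge R0<->R2 -> R0=(0,0,0,0) R2=(0,0,0,0)
Op 6: merge R1<->R2 -> R1=(0,0,0,0) R2=(0,0,0,0)
Op 7: inc R1 by 4 -> R1=(0,4,0,0) value=4
Op 8: merge R2<->R1 -> R2=(0,4,0,0) R1=(0,4,0,0)
Op 9: merge R3<->R1 -> R3=(0,4,0,4) R1=(0,4,0,4)

Answer: 0 4 0 4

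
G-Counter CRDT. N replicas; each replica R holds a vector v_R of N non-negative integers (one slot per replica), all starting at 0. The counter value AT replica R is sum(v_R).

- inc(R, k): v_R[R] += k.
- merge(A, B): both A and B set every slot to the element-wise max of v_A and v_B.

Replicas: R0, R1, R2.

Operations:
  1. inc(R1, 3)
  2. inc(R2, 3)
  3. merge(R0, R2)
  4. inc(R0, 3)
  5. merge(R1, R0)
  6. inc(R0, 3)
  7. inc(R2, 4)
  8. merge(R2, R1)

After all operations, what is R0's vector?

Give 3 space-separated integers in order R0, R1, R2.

Op 1: inc R1 by 3 -> R1=(0,3,0) value=3
Op 2: inc R2 by 3 -> R2=(0,0,3) value=3
Op 3: merge R0<->R2 -> R0=(0,0,3) R2=(0,0,3)
Op 4: inc R0 by 3 -> R0=(3,0,3) value=6
Op 5: merge R1<->R0 -> R1=(3,3,3) R0=(3,3,3)
Op 6: inc R0 by 3 -> R0=(6,3,3) value=12
Op 7: inc R2 by 4 -> R2=(0,0,7) value=7
Op 8: merge R2<->R1 -> R2=(3,3,7) R1=(3,3,7)

Answer: 6 3 3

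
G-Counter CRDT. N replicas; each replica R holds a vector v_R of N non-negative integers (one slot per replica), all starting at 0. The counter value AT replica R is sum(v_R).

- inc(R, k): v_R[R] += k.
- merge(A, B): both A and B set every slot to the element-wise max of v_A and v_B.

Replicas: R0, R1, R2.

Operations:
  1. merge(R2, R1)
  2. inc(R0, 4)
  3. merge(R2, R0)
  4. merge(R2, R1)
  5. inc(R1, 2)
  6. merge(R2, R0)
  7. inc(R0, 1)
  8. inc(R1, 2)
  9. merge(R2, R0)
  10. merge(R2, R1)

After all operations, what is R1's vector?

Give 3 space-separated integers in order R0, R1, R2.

Answer: 5 4 0

Derivation:
Op 1: merge R2<->R1 -> R2=(0,0,0) R1=(0,0,0)
Op 2: inc R0 by 4 -> R0=(4,0,0) value=4
Op 3: merge R2<->R0 -> R2=(4,0,0) R0=(4,0,0)
Op 4: merge R2<->R1 -> R2=(4,0,0) R1=(4,0,0)
Op 5: inc R1 by 2 -> R1=(4,2,0) value=6
Op 6: merge R2<->R0 -> R2=(4,0,0) R0=(4,0,0)
Op 7: inc R0 by 1 -> R0=(5,0,0) value=5
Op 8: inc R1 by 2 -> R1=(4,4,0) value=8
Op 9: merge R2<->R0 -> R2=(5,0,0) R0=(5,0,0)
Op 10: merge R2<->R1 -> R2=(5,4,0) R1=(5,4,0)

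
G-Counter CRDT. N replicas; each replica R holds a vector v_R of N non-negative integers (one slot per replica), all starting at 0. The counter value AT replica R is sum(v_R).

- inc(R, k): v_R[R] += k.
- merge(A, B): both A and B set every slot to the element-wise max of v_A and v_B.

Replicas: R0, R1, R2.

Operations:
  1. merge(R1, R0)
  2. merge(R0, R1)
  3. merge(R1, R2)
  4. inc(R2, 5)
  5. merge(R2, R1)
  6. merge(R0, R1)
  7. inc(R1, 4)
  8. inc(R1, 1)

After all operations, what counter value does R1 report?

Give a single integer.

Op 1: merge R1<->R0 -> R1=(0,0,0) R0=(0,0,0)
Op 2: merge R0<->R1 -> R0=(0,0,0) R1=(0,0,0)
Op 3: merge R1<->R2 -> R1=(0,0,0) R2=(0,0,0)
Op 4: inc R2 by 5 -> R2=(0,0,5) value=5
Op 5: merge R2<->R1 -> R2=(0,0,5) R1=(0,0,5)
Op 6: merge R0<->R1 -> R0=(0,0,5) R1=(0,0,5)
Op 7: inc R1 by 4 -> R1=(0,4,5) value=9
Op 8: inc R1 by 1 -> R1=(0,5,5) value=10

Answer: 10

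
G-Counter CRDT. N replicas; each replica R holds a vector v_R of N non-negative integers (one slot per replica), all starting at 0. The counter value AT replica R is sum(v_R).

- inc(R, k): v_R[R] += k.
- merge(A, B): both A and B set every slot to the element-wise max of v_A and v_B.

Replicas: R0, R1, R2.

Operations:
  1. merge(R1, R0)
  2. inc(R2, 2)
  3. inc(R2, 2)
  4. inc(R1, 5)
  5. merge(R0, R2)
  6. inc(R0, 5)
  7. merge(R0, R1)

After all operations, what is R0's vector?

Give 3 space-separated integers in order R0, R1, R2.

Answer: 5 5 4

Derivation:
Op 1: merge R1<->R0 -> R1=(0,0,0) R0=(0,0,0)
Op 2: inc R2 by 2 -> R2=(0,0,2) value=2
Op 3: inc R2 by 2 -> R2=(0,0,4) value=4
Op 4: inc R1 by 5 -> R1=(0,5,0) value=5
Op 5: merge R0<->R2 -> R0=(0,0,4) R2=(0,0,4)
Op 6: inc R0 by 5 -> R0=(5,0,4) value=9
Op 7: merge R0<->R1 -> R0=(5,5,4) R1=(5,5,4)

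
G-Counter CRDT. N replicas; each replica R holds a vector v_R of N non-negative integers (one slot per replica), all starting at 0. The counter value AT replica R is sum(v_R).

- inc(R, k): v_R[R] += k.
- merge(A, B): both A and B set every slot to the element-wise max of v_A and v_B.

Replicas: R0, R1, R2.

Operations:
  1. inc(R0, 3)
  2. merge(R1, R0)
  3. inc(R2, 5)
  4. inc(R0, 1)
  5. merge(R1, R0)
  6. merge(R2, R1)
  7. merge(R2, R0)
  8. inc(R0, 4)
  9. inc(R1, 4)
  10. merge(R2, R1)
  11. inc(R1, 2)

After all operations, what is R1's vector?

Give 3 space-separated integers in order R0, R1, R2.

Answer: 4 6 5

Derivation:
Op 1: inc R0 by 3 -> R0=(3,0,0) value=3
Op 2: merge R1<->R0 -> R1=(3,0,0) R0=(3,0,0)
Op 3: inc R2 by 5 -> R2=(0,0,5) value=5
Op 4: inc R0 by 1 -> R0=(4,0,0) value=4
Op 5: merge R1<->R0 -> R1=(4,0,0) R0=(4,0,0)
Op 6: merge R2<->R1 -> R2=(4,0,5) R1=(4,0,5)
Op 7: merge R2<->R0 -> R2=(4,0,5) R0=(4,0,5)
Op 8: inc R0 by 4 -> R0=(8,0,5) value=13
Op 9: inc R1 by 4 -> R1=(4,4,5) value=13
Op 10: merge R2<->R1 -> R2=(4,4,5) R1=(4,4,5)
Op 11: inc R1 by 2 -> R1=(4,6,5) value=15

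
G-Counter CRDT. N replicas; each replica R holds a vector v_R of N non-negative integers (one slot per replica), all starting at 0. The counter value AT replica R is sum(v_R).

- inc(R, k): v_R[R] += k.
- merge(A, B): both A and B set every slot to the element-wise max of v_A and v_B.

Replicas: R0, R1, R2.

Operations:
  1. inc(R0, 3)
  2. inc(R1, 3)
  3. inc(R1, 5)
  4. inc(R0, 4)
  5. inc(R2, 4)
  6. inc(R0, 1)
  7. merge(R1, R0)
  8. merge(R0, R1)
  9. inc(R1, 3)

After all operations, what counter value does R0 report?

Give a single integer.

Answer: 16

Derivation:
Op 1: inc R0 by 3 -> R0=(3,0,0) value=3
Op 2: inc R1 by 3 -> R1=(0,3,0) value=3
Op 3: inc R1 by 5 -> R1=(0,8,0) value=8
Op 4: inc R0 by 4 -> R0=(7,0,0) value=7
Op 5: inc R2 by 4 -> R2=(0,0,4) value=4
Op 6: inc R0 by 1 -> R0=(8,0,0) value=8
Op 7: merge R1<->R0 -> R1=(8,8,0) R0=(8,8,0)
Op 8: merge R0<->R1 -> R0=(8,8,0) R1=(8,8,0)
Op 9: inc R1 by 3 -> R1=(8,11,0) value=19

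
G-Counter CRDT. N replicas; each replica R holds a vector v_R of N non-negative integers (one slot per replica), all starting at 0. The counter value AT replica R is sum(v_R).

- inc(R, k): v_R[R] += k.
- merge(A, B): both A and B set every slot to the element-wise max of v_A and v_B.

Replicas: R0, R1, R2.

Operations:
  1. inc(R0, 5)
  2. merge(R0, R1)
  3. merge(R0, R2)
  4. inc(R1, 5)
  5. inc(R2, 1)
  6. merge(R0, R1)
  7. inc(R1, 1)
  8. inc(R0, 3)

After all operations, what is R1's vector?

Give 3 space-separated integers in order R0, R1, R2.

Op 1: inc R0 by 5 -> R0=(5,0,0) value=5
Op 2: merge R0<->R1 -> R0=(5,0,0) R1=(5,0,0)
Op 3: merge R0<->R2 -> R0=(5,0,0) R2=(5,0,0)
Op 4: inc R1 by 5 -> R1=(5,5,0) value=10
Op 5: inc R2 by 1 -> R2=(5,0,1) value=6
Op 6: merge R0<->R1 -> R0=(5,5,0) R1=(5,5,0)
Op 7: inc R1 by 1 -> R1=(5,6,0) value=11
Op 8: inc R0 by 3 -> R0=(8,5,0) value=13

Answer: 5 6 0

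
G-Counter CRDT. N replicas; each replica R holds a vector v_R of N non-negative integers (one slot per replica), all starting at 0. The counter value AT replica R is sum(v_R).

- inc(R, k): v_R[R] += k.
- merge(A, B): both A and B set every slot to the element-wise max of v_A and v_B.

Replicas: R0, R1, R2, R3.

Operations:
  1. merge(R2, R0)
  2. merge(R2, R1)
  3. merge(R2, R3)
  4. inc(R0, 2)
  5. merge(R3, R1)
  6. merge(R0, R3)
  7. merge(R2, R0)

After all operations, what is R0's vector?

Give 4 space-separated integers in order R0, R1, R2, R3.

Answer: 2 0 0 0

Derivation:
Op 1: merge R2<->R0 -> R2=(0,0,0,0) R0=(0,0,0,0)
Op 2: merge R2<->R1 -> R2=(0,0,0,0) R1=(0,0,0,0)
Op 3: merge R2<->R3 -> R2=(0,0,0,0) R3=(0,0,0,0)
Op 4: inc R0 by 2 -> R0=(2,0,0,0) value=2
Op 5: merge R3<->R1 -> R3=(0,0,0,0) R1=(0,0,0,0)
Op 6: merge R0<->R3 -> R0=(2,0,0,0) R3=(2,0,0,0)
Op 7: merge R2<->R0 -> R2=(2,0,0,0) R0=(2,0,0,0)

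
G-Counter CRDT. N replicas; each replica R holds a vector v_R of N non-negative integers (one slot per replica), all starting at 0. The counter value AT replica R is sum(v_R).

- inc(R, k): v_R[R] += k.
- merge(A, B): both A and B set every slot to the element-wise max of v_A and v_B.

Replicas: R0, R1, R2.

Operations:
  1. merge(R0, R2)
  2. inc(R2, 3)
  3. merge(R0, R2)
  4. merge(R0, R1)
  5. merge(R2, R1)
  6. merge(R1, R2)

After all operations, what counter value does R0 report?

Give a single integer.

Answer: 3

Derivation:
Op 1: merge R0<->R2 -> R0=(0,0,0) R2=(0,0,0)
Op 2: inc R2 by 3 -> R2=(0,0,3) value=3
Op 3: merge R0<->R2 -> R0=(0,0,3) R2=(0,0,3)
Op 4: merge R0<->R1 -> R0=(0,0,3) R1=(0,0,3)
Op 5: merge R2<->R1 -> R2=(0,0,3) R1=(0,0,3)
Op 6: merge R1<->R2 -> R1=(0,0,3) R2=(0,0,3)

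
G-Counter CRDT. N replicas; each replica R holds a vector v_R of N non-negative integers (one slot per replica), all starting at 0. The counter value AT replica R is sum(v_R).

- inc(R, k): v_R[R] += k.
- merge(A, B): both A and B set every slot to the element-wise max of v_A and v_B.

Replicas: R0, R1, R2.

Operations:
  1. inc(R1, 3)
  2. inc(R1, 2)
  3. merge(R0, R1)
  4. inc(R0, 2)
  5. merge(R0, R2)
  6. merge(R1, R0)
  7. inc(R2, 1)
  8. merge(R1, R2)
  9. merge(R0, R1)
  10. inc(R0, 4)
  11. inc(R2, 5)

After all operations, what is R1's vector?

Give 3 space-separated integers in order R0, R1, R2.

Op 1: inc R1 by 3 -> R1=(0,3,0) value=3
Op 2: inc R1 by 2 -> R1=(0,5,0) value=5
Op 3: merge R0<->R1 -> R0=(0,5,0) R1=(0,5,0)
Op 4: inc R0 by 2 -> R0=(2,5,0) value=7
Op 5: merge R0<->R2 -> R0=(2,5,0) R2=(2,5,0)
Op 6: merge R1<->R0 -> R1=(2,5,0) R0=(2,5,0)
Op 7: inc R2 by 1 -> R2=(2,5,1) value=8
Op 8: merge R1<->R2 -> R1=(2,5,1) R2=(2,5,1)
Op 9: merge R0<->R1 -> R0=(2,5,1) R1=(2,5,1)
Op 10: inc R0 by 4 -> R0=(6,5,1) value=12
Op 11: inc R2 by 5 -> R2=(2,5,6) value=13

Answer: 2 5 1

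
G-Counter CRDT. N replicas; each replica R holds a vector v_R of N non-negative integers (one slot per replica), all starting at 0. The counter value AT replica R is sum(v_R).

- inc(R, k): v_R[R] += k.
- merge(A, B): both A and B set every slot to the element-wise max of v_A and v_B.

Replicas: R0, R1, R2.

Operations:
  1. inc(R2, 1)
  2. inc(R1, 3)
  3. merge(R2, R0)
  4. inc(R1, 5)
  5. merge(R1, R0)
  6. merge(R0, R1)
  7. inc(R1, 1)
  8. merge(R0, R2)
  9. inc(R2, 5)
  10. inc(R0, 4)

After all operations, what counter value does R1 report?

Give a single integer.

Op 1: inc R2 by 1 -> R2=(0,0,1) value=1
Op 2: inc R1 by 3 -> R1=(0,3,0) value=3
Op 3: merge R2<->R0 -> R2=(0,0,1) R0=(0,0,1)
Op 4: inc R1 by 5 -> R1=(0,8,0) value=8
Op 5: merge R1<->R0 -> R1=(0,8,1) R0=(0,8,1)
Op 6: merge R0<->R1 -> R0=(0,8,1) R1=(0,8,1)
Op 7: inc R1 by 1 -> R1=(0,9,1) value=10
Op 8: merge R0<->R2 -> R0=(0,8,1) R2=(0,8,1)
Op 9: inc R2 by 5 -> R2=(0,8,6) value=14
Op 10: inc R0 by 4 -> R0=(4,8,1) value=13

Answer: 10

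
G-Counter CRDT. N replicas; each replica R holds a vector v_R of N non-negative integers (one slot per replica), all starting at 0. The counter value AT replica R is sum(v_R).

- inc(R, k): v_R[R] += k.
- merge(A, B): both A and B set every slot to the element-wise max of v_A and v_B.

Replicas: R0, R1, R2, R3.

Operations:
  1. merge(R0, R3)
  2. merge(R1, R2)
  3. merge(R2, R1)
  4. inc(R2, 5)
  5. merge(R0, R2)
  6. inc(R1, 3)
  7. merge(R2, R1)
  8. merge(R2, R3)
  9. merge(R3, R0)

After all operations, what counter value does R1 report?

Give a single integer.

Op 1: merge R0<->R3 -> R0=(0,0,0,0) R3=(0,0,0,0)
Op 2: merge R1<->R2 -> R1=(0,0,0,0) R2=(0,0,0,0)
Op 3: merge R2<->R1 -> R2=(0,0,0,0) R1=(0,0,0,0)
Op 4: inc R2 by 5 -> R2=(0,0,5,0) value=5
Op 5: merge R0<->R2 -> R0=(0,0,5,0) R2=(0,0,5,0)
Op 6: inc R1 by 3 -> R1=(0,3,0,0) value=3
Op 7: merge R2<->R1 -> R2=(0,3,5,0) R1=(0,3,5,0)
Op 8: merge R2<->R3 -> R2=(0,3,5,0) R3=(0,3,5,0)
Op 9: merge R3<->R0 -> R3=(0,3,5,0) R0=(0,3,5,0)

Answer: 8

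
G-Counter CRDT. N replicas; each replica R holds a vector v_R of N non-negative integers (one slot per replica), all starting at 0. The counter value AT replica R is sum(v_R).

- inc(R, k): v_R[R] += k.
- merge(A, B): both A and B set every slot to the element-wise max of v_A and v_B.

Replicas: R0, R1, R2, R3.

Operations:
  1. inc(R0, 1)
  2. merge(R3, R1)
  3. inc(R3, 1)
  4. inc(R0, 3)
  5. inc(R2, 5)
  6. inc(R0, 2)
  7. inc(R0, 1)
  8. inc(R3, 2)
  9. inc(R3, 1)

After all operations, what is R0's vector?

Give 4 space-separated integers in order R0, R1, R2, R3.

Answer: 7 0 0 0

Derivation:
Op 1: inc R0 by 1 -> R0=(1,0,0,0) value=1
Op 2: merge R3<->R1 -> R3=(0,0,0,0) R1=(0,0,0,0)
Op 3: inc R3 by 1 -> R3=(0,0,0,1) value=1
Op 4: inc R0 by 3 -> R0=(4,0,0,0) value=4
Op 5: inc R2 by 5 -> R2=(0,0,5,0) value=5
Op 6: inc R0 by 2 -> R0=(6,0,0,0) value=6
Op 7: inc R0 by 1 -> R0=(7,0,0,0) value=7
Op 8: inc R3 by 2 -> R3=(0,0,0,3) value=3
Op 9: inc R3 by 1 -> R3=(0,0,0,4) value=4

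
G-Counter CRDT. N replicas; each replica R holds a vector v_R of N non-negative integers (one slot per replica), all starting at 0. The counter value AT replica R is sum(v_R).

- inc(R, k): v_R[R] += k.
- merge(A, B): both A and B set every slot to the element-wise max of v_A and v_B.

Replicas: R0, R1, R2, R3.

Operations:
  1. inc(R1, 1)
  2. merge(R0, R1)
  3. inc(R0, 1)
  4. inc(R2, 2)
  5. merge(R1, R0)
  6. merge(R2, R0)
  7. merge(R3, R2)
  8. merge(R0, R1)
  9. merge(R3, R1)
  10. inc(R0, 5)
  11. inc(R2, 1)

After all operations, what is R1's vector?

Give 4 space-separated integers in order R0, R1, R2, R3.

Op 1: inc R1 by 1 -> R1=(0,1,0,0) value=1
Op 2: merge R0<->R1 -> R0=(0,1,0,0) R1=(0,1,0,0)
Op 3: inc R0 by 1 -> R0=(1,1,0,0) value=2
Op 4: inc R2 by 2 -> R2=(0,0,2,0) value=2
Op 5: merge R1<->R0 -> R1=(1,1,0,0) R0=(1,1,0,0)
Op 6: merge R2<->R0 -> R2=(1,1,2,0) R0=(1,1,2,0)
Op 7: merge R3<->R2 -> R3=(1,1,2,0) R2=(1,1,2,0)
Op 8: merge R0<->R1 -> R0=(1,1,2,0) R1=(1,1,2,0)
Op 9: merge R3<->R1 -> R3=(1,1,2,0) R1=(1,1,2,0)
Op 10: inc R0 by 5 -> R0=(6,1,2,0) value=9
Op 11: inc R2 by 1 -> R2=(1,1,3,0) value=5

Answer: 1 1 2 0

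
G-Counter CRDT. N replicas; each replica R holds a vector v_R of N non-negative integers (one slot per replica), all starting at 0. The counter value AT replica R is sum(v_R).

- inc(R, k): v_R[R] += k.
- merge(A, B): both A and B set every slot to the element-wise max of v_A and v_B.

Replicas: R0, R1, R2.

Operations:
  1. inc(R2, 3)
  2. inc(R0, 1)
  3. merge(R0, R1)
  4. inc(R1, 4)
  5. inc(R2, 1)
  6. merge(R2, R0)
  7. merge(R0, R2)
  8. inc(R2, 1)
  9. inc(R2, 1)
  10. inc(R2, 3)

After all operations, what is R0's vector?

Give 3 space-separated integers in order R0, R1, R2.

Answer: 1 0 4

Derivation:
Op 1: inc R2 by 3 -> R2=(0,0,3) value=3
Op 2: inc R0 by 1 -> R0=(1,0,0) value=1
Op 3: merge R0<->R1 -> R0=(1,0,0) R1=(1,0,0)
Op 4: inc R1 by 4 -> R1=(1,4,0) value=5
Op 5: inc R2 by 1 -> R2=(0,0,4) value=4
Op 6: merge R2<->R0 -> R2=(1,0,4) R0=(1,0,4)
Op 7: merge R0<->R2 -> R0=(1,0,4) R2=(1,0,4)
Op 8: inc R2 by 1 -> R2=(1,0,5) value=6
Op 9: inc R2 by 1 -> R2=(1,0,6) value=7
Op 10: inc R2 by 3 -> R2=(1,0,9) value=10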